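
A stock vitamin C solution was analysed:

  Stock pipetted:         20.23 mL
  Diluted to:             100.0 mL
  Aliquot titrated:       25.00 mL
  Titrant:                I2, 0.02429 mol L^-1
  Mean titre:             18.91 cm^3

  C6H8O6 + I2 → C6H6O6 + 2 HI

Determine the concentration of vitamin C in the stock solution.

n(I2) = 0.01891 × 0.02429 = 4.593 × 10^-4 mol
n(C6H8O6) in the aliquot = 4.593 × 10^-4 mol (1:1 ratio)
[C6H8O6]_dilute = 4.593 × 10^-4 / 0.02500 = 0.01837 mol/L
Dilution factor = 100.0 / 20.23 = 4.943
[C6H8O6]_stock = 0.01837 × 4.943 = 0.09082 mol/L

0.09082 mol/L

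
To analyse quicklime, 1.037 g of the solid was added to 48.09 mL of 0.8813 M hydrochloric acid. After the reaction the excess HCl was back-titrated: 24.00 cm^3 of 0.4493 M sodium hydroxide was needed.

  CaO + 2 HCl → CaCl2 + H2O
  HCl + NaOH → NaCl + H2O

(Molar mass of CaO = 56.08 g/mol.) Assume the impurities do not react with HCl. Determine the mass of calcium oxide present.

n(HCl) added = 0.04809 × 0.8813 = 0.04238 mol
n(NaOH) used in back-titration = 0.02400 × 0.4493 = 0.01078 mol
n(HCl) left over = 0.01078 mol (1:1 ratio)
n(HCl) consumed by analyte = 0.04238 − 0.01078 = 0.03160 mol
From the 1:2 ratio, n(CaO) = 1/2 × 0.03160 = 0.01580 mol
mass of CaO = 0.01580 × 56.08 = 0.8860 g

0.8860 g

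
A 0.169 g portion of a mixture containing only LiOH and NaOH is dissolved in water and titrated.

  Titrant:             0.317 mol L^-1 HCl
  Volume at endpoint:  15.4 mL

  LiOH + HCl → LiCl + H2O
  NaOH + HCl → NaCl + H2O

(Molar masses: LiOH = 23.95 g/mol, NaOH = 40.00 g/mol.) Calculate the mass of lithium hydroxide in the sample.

0.0392 g

n(HCl) = 0.0154 × 0.317 = 4.88 × 10^-3 mol
Let x = n(LiOH), y = n(NaOH).
Titrant: 1x + 1y = 4.88 × 10^-3;  mass: 23.95x + 40.00y = 0.169
Solving, x = 1.64 × 10^-3 mol, y = 3.24 × 10^-3 mol
mass of LiOH = 1.64 × 10^-3 × 23.95 = 0.0392 g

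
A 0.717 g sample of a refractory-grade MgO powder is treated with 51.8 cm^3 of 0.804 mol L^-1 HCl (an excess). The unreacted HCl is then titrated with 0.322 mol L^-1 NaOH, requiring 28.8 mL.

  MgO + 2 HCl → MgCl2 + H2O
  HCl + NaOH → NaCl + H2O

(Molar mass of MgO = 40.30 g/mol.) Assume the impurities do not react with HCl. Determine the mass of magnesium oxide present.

0.652 g

n(HCl) added = 0.0518 × 0.804 = 0.0416 mol
n(NaOH) used in back-titration = 0.0288 × 0.322 = 9.27 × 10^-3 mol
n(HCl) left over = 9.27 × 10^-3 mol (1:1 ratio)
n(HCl) consumed by analyte = 0.0416 − 9.27 × 10^-3 = 0.0324 mol
From the 1:2 ratio, n(MgO) = 1/2 × 0.0324 = 0.0162 mol
mass of MgO = 0.0162 × 40.30 = 0.652 g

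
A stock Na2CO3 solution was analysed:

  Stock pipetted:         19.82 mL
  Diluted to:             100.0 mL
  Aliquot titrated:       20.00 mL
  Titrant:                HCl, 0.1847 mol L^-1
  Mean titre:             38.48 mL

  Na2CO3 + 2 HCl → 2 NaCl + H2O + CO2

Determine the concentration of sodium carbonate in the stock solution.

0.8965 mol/L

n(HCl) = 0.03848 × 0.1847 = 7.107 × 10^-3 mol
From the 1:2 ratio, n(Na2CO3) in the aliquot = 1/2 × 7.107 × 10^-3 = 3.554 × 10^-3 mol
[Na2CO3]_dilute = 3.554 × 10^-3 / 0.02000 = 0.1777 mol/L
Dilution factor = 100.0 / 19.82 = 5.045
[Na2CO3]_stock = 0.1777 × 5.045 = 0.8965 mol/L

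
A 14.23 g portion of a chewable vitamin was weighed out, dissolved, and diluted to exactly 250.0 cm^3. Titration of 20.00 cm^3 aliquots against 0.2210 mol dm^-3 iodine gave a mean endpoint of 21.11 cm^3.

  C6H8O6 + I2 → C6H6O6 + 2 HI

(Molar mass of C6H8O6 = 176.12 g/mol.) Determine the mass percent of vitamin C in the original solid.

n(I2) per titration = 0.02111 × 0.2210 = 4.665 × 10^-3 mol
n(C6H8O6) in each aliquot = 4.665 × 10^-3 mol (1:1 ratio)
n(C6H8O6) in the whole flask = 4.665 × 10^-3 × 250.0/20.00 = 0.05832 mol
mass of C6H8O6 = 0.05832 × 176.12 = 10.27 g
% C6H8O6 = 10.27 / 14.23 × 100 = 72.18 %

72.18 %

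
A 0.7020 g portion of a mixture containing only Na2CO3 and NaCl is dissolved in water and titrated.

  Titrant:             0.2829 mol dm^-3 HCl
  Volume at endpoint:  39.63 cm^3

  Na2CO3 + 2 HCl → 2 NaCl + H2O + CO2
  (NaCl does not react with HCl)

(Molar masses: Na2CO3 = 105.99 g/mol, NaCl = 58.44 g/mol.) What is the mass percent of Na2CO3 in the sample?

n(HCl) = 0.03963 × 0.2829 = 0.01121 mol
Let x = n(Na2CO3), y = n(NaCl).
Titrant: 2x = 0.01121;  mass: 105.99x + 58.44y = 0.7020
Solving, x = 5.606 × 10^-3 mol, y = 1.846 × 10^-3 mol
mass of Na2CO3 = 5.606 × 10^-3 × 105.99 = 0.5941 g
% Na2CO3 = 0.5941 / 0.7020 × 100 = 84.64 %

84.64 %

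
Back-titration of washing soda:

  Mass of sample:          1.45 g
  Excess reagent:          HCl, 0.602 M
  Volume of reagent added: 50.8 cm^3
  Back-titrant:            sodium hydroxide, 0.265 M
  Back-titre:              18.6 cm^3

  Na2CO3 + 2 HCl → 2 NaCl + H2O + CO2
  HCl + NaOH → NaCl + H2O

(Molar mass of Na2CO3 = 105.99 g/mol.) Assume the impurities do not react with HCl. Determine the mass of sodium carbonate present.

n(HCl) added = 0.0508 × 0.602 = 0.0306 mol
n(NaOH) used in back-titration = 0.0186 × 0.265 = 4.93 × 10^-3 mol
n(HCl) left over = 4.93 × 10^-3 mol (1:1 ratio)
n(HCl) consumed by analyte = 0.0306 − 4.93 × 10^-3 = 0.0257 mol
From the 1:2 ratio, n(Na2CO3) = 1/2 × 0.0257 = 0.0128 mol
mass of Na2CO3 = 0.0128 × 105.99 = 1.36 g

1.36 g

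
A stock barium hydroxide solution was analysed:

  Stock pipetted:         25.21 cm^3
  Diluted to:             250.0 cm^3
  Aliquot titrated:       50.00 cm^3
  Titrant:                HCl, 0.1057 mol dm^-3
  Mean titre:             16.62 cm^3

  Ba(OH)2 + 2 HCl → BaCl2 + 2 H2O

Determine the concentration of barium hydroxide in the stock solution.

n(HCl) = 0.01662 × 0.1057 = 1.757 × 10^-3 mol
From the 1:2 ratio, n(Ba(OH)2) in the aliquot = 1/2 × 1.757 × 10^-3 = 8.784 × 10^-4 mol
[Ba(OH)2]_dilute = 8.784 × 10^-4 / 0.05000 = 0.01757 mol/L
Dilution factor = 250.0 / 25.21 = 9.917
[Ba(OH)2]_stock = 0.01757 × 9.917 = 0.1742 mol/L

0.1742 mol/L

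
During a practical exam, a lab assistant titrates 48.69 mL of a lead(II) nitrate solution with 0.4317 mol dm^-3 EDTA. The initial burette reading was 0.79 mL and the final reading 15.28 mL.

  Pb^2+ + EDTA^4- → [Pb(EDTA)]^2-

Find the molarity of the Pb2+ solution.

0.1285 mol/L

n(EDTA) = 0.01449 L × 0.4317 mol/L = 6.255 × 10^-3 mol
n(Pb2+) = 6.255 × 10^-3 mol (1:1 mole ratio)
[Pb2+] = 6.255 × 10^-3 mol / 0.04869 L = 0.1285 mol/L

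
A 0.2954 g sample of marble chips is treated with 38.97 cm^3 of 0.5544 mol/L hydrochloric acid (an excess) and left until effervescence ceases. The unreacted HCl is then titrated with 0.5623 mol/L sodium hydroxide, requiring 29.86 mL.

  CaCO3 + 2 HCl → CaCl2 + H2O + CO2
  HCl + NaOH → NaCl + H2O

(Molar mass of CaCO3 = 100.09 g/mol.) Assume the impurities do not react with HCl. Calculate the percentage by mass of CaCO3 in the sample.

81.57 %

n(HCl) added = 0.03897 × 0.5544 = 0.02160 mol
n(NaOH) used in back-titration = 0.02986 × 0.5623 = 0.01679 mol
n(HCl) left over = 0.01679 mol (1:1 ratio)
n(HCl) consumed by analyte = 0.02160 − 0.01679 = 4.815 × 10^-3 mol
From the 1:2 ratio, n(CaCO3) = 1/2 × 4.815 × 10^-3 = 2.407 × 10^-3 mol
mass of CaCO3 = 2.407 × 10^-3 × 100.09 = 0.2410 g
% CaCO3 = 0.2410 / 0.2954 × 100 = 81.57 %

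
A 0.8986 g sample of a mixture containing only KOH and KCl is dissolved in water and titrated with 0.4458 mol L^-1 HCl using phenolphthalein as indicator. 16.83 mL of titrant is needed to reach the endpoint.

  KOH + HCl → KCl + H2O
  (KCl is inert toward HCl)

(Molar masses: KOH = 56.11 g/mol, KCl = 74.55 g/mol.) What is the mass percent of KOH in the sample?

n(HCl) = 0.01683 × 0.4458 = 7.503 × 10^-3 mol
Let x = n(KOH), y = n(KCl).
Titrant: 1x = 7.503 × 10^-3;  mass: 56.11x + 74.55y = 0.8986
Solving, x = 7.503 × 10^-3 mol, y = 6.407 × 10^-3 mol
mass of KOH = 7.503 × 10^-3 × 56.11 = 0.4210 g
% KOH = 0.4210 / 0.8986 × 100 = 46.85 %

46.85 %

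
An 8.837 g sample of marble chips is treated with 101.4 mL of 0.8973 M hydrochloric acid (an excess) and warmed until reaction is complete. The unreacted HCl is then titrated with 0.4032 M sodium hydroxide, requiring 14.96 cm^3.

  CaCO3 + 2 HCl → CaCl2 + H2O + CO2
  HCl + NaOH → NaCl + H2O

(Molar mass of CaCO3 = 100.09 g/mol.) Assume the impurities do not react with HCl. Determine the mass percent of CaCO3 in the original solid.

n(HCl) added = 0.1014 × 0.8973 = 0.09099 mol
n(NaOH) used in back-titration = 0.01496 × 0.4032 = 6.032 × 10^-3 mol
n(HCl) left over = 6.032 × 10^-3 mol (1:1 ratio)
n(HCl) consumed by analyte = 0.09099 − 6.032 × 10^-3 = 0.08495 mol
From the 1:2 ratio, n(CaCO3) = 1/2 × 0.08495 = 0.04248 mol
mass of CaCO3 = 0.04248 × 100.09 = 4.252 g
% CaCO3 = 4.252 / 8.837 × 100 = 48.11 %

48.11 %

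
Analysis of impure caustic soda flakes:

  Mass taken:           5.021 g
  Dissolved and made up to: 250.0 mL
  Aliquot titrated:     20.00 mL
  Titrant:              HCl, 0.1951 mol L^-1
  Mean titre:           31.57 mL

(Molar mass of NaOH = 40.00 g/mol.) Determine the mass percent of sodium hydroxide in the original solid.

61.34 %

NaOH + HCl → NaCl + H2O
n(HCl) per titration = 0.03157 × 0.1951 = 6.159 × 10^-3 mol
n(NaOH) in each aliquot = 6.159 × 10^-3 mol (1:1 ratio)
n(NaOH) in the whole flask = 6.159 × 10^-3 × 250.0/20.00 = 0.07699 mol
mass of NaOH = 0.07699 × 40.00 = 3.080 g
% NaOH = 3.080 / 5.021 × 100 = 61.34 %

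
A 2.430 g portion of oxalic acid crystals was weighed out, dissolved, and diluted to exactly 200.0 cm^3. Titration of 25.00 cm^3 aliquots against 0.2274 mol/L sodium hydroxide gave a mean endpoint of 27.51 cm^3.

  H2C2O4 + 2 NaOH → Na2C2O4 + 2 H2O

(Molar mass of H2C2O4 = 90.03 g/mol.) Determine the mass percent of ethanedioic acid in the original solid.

n(NaOH) per titration = 0.02751 × 0.2274 = 6.256 × 10^-3 mol
From the 1:2 ratio, n(H2C2O4) in each aliquot = 1/2 × 6.256 × 10^-3 = 3.128 × 10^-3 mol
n(H2C2O4) in the whole flask = 3.128 × 10^-3 × 200.0/25.00 = 0.02502 mol
mass of H2C2O4 = 0.02502 × 90.03 = 2.253 g
% H2C2O4 = 2.253 / 2.430 × 100 = 92.71 %

92.71 %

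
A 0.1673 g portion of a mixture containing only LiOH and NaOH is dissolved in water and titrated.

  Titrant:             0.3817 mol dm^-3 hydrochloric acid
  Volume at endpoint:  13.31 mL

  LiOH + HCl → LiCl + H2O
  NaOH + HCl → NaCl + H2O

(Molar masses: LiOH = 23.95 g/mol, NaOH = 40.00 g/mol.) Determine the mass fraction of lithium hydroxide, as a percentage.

32.04 %

n(HCl) = 0.01331 × 0.3817 = 5.080 × 10^-3 mol
Let x = n(LiOH), y = n(NaOH).
Titrant: 1x + 1y = 5.080 × 10^-3;  mass: 23.95x + 40.00y = 0.1673
Solving, x = 2.238 × 10^-3 mol, y = 2.843 × 10^-3 mol
mass of LiOH = 2.238 × 10^-3 × 23.95 = 0.05360 g
% LiOH = 0.05360 / 0.1673 × 100 = 32.04 %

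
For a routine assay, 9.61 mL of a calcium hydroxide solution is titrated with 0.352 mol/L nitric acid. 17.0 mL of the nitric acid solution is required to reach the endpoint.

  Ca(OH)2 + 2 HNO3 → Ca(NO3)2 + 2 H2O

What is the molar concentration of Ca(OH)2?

0.311 mol/L

n(HNO3) = 0.0170 L × 0.352 mol/L = 5.98 × 10^-3 mol
From the 1:2 mole ratio, n(Ca(OH)2) = 1/2 × 5.98 × 10^-3 = 2.99 × 10^-3 mol
[Ca(OH)2] = 2.99 × 10^-3 mol / 0.00961 L = 0.311 mol/L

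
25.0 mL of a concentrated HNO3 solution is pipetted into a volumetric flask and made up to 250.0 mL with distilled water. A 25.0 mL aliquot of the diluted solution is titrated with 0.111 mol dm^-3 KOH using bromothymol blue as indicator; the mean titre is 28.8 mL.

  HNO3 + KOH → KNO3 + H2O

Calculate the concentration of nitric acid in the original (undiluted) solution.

n(KOH) = 0.0288 × 0.111 = 3.20 × 10^-3 mol
n(HNO3) in the aliquot = 3.20 × 10^-3 mol (1:1 ratio)
[HNO3]_dilute = 3.20 × 10^-3 / 0.0250 = 0.128 mol/L
Dilution factor = 250.0 / 25.0 = 10.00
[HNO3]_stock = 0.128 × 10.00 = 1.28 mol/L

1.28 mol/L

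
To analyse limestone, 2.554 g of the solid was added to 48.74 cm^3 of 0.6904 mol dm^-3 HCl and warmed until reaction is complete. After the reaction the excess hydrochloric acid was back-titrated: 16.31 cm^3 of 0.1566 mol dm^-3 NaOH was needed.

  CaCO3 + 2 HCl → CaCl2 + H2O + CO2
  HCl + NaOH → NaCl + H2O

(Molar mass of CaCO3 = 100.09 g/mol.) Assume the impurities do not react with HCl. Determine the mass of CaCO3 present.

1.556 g

n(HCl) added = 0.04874 × 0.6904 = 0.03365 mol
n(NaOH) used in back-titration = 0.01631 × 0.1566 = 2.554 × 10^-3 mol
n(HCl) left over = 2.554 × 10^-3 mol (1:1 ratio)
n(HCl) consumed by analyte = 0.03365 − 2.554 × 10^-3 = 0.03110 mol
From the 1:2 ratio, n(CaCO3) = 1/2 × 0.03110 = 0.01555 mol
mass of CaCO3 = 0.01555 × 100.09 = 1.556 g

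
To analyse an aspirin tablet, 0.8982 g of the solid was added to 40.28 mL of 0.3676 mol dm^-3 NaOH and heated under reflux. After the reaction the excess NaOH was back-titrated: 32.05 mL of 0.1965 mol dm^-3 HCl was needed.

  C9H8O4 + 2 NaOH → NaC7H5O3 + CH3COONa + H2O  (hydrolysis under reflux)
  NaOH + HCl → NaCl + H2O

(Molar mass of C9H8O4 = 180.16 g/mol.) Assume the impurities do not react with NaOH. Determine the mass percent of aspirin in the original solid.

n(NaOH) added = 0.04028 × 0.3676 = 0.01481 mol
n(HCl) used in back-titration = 0.03205 × 0.1965 = 6.298 × 10^-3 mol
n(NaOH) left over = 6.298 × 10^-3 mol (1:1 ratio)
n(NaOH) consumed by analyte = 0.01481 − 6.298 × 10^-3 = 8.509 × 10^-3 mol
From the 1:2 ratio, n(C9H8O4) = 1/2 × 8.509 × 10^-3 = 4.255 × 10^-3 mol
mass of C9H8O4 = 4.255 × 10^-3 × 180.16 = 0.7665 g
% C9H8O4 = 0.7665 / 0.8982 × 100 = 85.34 %

85.34 %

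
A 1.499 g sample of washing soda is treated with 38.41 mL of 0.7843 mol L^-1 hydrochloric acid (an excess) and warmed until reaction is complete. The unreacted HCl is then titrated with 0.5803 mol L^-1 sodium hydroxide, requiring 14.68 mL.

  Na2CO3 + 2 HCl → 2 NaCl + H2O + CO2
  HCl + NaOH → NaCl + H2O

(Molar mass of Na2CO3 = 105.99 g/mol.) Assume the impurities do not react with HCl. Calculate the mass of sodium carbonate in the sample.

1.145 g

n(HCl) added = 0.03841 × 0.7843 = 0.03012 mol
n(NaOH) used in back-titration = 0.01468 × 0.5803 = 8.519 × 10^-3 mol
n(HCl) left over = 8.519 × 10^-3 mol (1:1 ratio)
n(HCl) consumed by analyte = 0.03012 − 8.519 × 10^-3 = 0.02161 mol
From the 1:2 ratio, n(Na2CO3) = 1/2 × 0.02161 = 0.01080 mol
mass of Na2CO3 = 0.01080 × 105.99 = 1.145 g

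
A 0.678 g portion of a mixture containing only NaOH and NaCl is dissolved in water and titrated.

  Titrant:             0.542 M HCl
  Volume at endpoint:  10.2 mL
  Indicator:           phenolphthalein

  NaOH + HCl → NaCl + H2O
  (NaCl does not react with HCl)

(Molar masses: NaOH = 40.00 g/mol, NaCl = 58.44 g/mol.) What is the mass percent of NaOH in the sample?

n(HCl) = 0.0102 × 0.542 = 5.53 × 10^-3 mol
Let x = n(NaOH), y = n(NaCl).
Titrant: 1x = 5.53 × 10^-3;  mass: 40.00x + 58.44y = 0.678
Solving, x = 5.53 × 10^-3 mol, y = 7.82 × 10^-3 mol
mass of NaOH = 5.53 × 10^-3 × 40.00 = 0.221 g
% NaOH = 0.221 / 0.678 × 100 = 32.6 %

32.6 %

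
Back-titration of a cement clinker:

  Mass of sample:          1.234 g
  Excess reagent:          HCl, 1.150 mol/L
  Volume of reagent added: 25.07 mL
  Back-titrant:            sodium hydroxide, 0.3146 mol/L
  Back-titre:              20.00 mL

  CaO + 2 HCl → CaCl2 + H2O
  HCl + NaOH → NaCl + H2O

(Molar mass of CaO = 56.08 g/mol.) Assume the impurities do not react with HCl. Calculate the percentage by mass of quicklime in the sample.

51.21 %

n(HCl) added = 0.02507 × 1.150 = 0.02883 mol
n(NaOH) used in back-titration = 0.02000 × 0.3146 = 6.292 × 10^-3 mol
n(HCl) left over = 6.292 × 10^-3 mol (1:1 ratio)
n(HCl) consumed by analyte = 0.02883 − 6.292 × 10^-3 = 0.02254 mol
From the 1:2 ratio, n(CaO) = 1/2 × 0.02254 = 0.01127 mol
mass of CaO = 0.01127 × 56.08 = 0.6320 g
% CaO = 0.6320 / 1.234 × 100 = 51.21 %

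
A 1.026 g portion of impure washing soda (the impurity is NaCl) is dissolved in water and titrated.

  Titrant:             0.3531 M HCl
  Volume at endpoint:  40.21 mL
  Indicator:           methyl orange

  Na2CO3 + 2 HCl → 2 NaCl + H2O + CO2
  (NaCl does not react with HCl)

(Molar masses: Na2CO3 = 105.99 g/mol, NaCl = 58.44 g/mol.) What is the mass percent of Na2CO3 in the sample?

n(HCl) = 0.04021 × 0.3531 = 0.01420 mol
Let x = n(Na2CO3), y = n(NaCl).
Titrant: 2x = 0.01420;  mass: 105.99x + 58.44y = 1.026
Solving, x = 7.099 × 10^-3 mol, y = 4.681 × 10^-3 mol
mass of Na2CO3 = 7.099 × 10^-3 × 105.99 = 0.7524 g
% Na2CO3 = 0.7524 / 1.026 × 100 = 73.34 %

73.34 %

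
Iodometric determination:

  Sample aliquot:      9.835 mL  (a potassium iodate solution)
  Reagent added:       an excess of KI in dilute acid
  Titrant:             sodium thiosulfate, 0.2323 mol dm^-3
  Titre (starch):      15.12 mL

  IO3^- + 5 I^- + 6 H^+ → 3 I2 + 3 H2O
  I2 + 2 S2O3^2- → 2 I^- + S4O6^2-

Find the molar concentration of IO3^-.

n(S2O3^2-) = 0.01512 × 0.2323 = 3.512 × 10^-3 mol
n(I2) = n(S2O3^2-)/2 = 1.756 × 10^-3 mol
From the 1:3 ratio, n(IO3^-) in the aliquot = 1/3 × 1.756 × 10^-3 = 5.854 × 10^-4 mol
[IO3^-] = 5.854 × 10^-4 / 0.009835 = 0.05952 mol/L

0.05952 mol/L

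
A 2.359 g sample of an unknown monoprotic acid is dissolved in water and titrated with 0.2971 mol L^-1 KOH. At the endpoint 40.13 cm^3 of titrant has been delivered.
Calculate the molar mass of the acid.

n(KOH) = 0.04013 L × 0.2971 mol/L = 0.01192 mol
n(HA) = 0.01192 mol (1:1 ratio)
M = m / n = 2.359 g / 0.01192 mol = 197.9 g/mol

197.9 g/mol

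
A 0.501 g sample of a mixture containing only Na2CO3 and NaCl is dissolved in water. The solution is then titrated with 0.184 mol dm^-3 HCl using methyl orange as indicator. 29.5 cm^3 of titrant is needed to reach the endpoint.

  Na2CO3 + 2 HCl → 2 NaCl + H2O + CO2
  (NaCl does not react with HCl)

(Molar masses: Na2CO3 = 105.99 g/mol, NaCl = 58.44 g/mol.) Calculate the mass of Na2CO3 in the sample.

0.288 g

n(HCl) = 0.0295 × 0.184 = 5.43 × 10^-3 mol
Let x = n(Na2CO3), y = n(NaCl).
Titrant: 2x = 5.43 × 10^-3;  mass: 105.99x + 58.44y = 0.501
Solving, x = 2.71 × 10^-3 mol, y = 3.65 × 10^-3 mol
mass of Na2CO3 = 2.71 × 10^-3 × 105.99 = 0.288 g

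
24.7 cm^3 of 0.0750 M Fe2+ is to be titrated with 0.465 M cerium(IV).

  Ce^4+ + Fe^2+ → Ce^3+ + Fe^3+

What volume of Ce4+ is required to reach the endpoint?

n(Fe2+) = 0.0247 L × 0.0750 mol/L = 1.85 × 10^-3 mol
n(Ce4+) = 1.85 × 10^-3 mol (1:1 stoichiometry)
V(Ce4+) = 1.85 × 10^-3 mol / 0.465 mol/L = 0.00398 L = 3.98 mL

3.98 mL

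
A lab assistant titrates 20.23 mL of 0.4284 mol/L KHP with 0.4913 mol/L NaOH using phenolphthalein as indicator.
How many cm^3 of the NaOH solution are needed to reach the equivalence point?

KHC8H4O4 + NaOH → KNaC8H4O4 + H2O
n(KHC8H4O4) = 0.02023 L × 0.4284 mol/L = 8.667 × 10^-3 mol
n(NaOH) = 8.667 × 10^-3 mol (1:1 stoichiometry)
V(NaOH) = 8.667 × 10^-3 mol / 0.4913 mol/L = 0.01764 L = 17.64 mL

17.64 mL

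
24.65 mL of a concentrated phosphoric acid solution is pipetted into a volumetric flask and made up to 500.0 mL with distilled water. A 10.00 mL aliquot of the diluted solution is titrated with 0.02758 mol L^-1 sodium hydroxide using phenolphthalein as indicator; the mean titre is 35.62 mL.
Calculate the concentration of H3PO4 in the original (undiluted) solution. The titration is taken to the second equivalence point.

0.9963 mol/L

H3PO4 + 2 NaOH → Na2HPO4 + 2 H2O
n(NaOH) = 0.03562 × 0.02758 = 9.824 × 10^-4 mol
From the 1:2 ratio, n(H3PO4) in the aliquot = 1/2 × 9.824 × 10^-4 = 4.912 × 10^-4 mol
[H3PO4]_dilute = 4.912 × 10^-4 / 0.01000 = 0.04912 mol/L
Dilution factor = 500.0 / 24.65 = 20.28
[H3PO4]_stock = 0.04912 × 20.28 = 0.9963 mol/L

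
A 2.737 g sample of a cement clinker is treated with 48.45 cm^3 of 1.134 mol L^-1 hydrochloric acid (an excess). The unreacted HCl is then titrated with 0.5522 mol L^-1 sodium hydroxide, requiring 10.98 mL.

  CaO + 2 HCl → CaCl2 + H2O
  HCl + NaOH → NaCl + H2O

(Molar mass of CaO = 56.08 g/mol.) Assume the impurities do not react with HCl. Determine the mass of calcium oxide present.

n(HCl) added = 0.04845 × 1.134 = 0.05494 mol
n(NaOH) used in back-titration = 0.01098 × 0.5522 = 6.063 × 10^-3 mol
n(HCl) left over = 6.063 × 10^-3 mol (1:1 ratio)
n(HCl) consumed by analyte = 0.05494 − 6.063 × 10^-3 = 0.04888 mol
From the 1:2 ratio, n(CaO) = 1/2 × 0.04888 = 0.02444 mol
mass of CaO = 0.02444 × 56.08 = 1.371 g

1.371 g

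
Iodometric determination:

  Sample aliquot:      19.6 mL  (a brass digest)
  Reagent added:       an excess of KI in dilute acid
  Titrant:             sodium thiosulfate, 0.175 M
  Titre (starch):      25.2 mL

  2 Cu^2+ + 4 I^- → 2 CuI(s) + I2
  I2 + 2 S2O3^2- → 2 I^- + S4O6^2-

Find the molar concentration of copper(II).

0.225 M

n(S2O3^2-) = 0.0252 × 0.175 = 4.41 × 10^-3 mol
n(I2) = n(S2O3^2-)/2 = 2.20 × 10^-3 mol
From the 2:1 ratio, n(Cu2+) in the aliquot = 2/1 × 2.20 × 10^-3 = 4.41 × 10^-3 mol
[Cu2+] = 4.41 × 10^-3 / 0.0196 = 0.225 mol/L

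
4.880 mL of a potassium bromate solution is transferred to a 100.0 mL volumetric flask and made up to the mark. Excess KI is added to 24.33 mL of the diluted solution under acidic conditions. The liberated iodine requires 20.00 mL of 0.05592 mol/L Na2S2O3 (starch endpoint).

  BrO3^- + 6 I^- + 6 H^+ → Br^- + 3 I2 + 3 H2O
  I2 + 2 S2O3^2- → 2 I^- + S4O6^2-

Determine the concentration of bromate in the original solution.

0.1570 mol/L

n(S2O3^2-) = 0.02000 × 0.05592 = 1.118 × 10^-3 mol
n(I2) = n(S2O3^2-)/2 = 5.592 × 10^-4 mol
From the 1:3 ratio, n(BrO3^-) in the aliquot = 1/3 × 5.592 × 10^-4 = 1.864 × 10^-4 mol
[BrO3^-]_dilute = 1.864 × 10^-4 / 0.02433 = 0.007661 mol/L
[BrO3^-]_original = 0.007661 × 100.0/4.880 = 0.1570 mol/L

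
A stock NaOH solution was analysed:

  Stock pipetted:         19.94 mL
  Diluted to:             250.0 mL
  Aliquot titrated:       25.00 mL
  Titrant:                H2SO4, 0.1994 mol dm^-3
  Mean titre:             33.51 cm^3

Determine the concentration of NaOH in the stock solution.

2 NaOH + H2SO4 → Na2SO4 + 2 H2O
n(H2SO4) = 0.03351 × 0.1994 = 6.682 × 10^-3 mol
From the 2:1 ratio, n(NaOH) in the aliquot = 2/1 × 6.682 × 10^-3 = 0.01336 mol
[NaOH]_dilute = 0.01336 / 0.02500 = 0.5346 mol/L
Dilution factor = 250.0 / 19.94 = 12.54
[NaOH]_stock = 0.5346 × 12.54 = 6.702 mol/L

6.702 mol/L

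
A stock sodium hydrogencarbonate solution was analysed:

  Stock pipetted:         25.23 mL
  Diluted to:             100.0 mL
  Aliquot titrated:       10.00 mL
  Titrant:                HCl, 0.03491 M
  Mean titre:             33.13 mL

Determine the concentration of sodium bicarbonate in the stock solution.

0.4584 M

NaHCO3 + HCl → NaCl + H2O + CO2
n(HCl) = 0.03313 × 0.03491 = 1.157 × 10^-3 mol
n(NaHCO3) in the aliquot = 1.157 × 10^-3 mol (1:1 ratio)
[NaHCO3]_dilute = 1.157 × 10^-3 / 0.01000 = 0.1157 mol/L
Dilution factor = 100.0 / 25.23 = 3.964
[NaHCO3]_stock = 0.1157 × 3.964 = 0.4584 mol/L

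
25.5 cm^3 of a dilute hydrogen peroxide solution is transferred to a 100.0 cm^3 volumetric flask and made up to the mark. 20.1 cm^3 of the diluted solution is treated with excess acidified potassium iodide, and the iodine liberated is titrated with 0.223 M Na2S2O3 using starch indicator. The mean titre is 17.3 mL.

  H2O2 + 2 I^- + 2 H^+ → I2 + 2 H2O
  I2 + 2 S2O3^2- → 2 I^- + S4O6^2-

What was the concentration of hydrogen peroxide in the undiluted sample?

n(S2O3^2-) = 0.0173 × 0.223 = 3.86 × 10^-3 mol
n(I2) = n(S2O3^2-)/2 = 1.93 × 10^-3 mol
n(H2O2) in the aliquot = 1.93 × 10^-3 mol (1:1 ratio)
[H2O2]_dilute = 1.93 × 10^-3 / 0.0201 = 0.0960 mol/L
[H2O2]_original = 0.0960 × 100.0/25.5 = 0.376 mol/L

0.376 M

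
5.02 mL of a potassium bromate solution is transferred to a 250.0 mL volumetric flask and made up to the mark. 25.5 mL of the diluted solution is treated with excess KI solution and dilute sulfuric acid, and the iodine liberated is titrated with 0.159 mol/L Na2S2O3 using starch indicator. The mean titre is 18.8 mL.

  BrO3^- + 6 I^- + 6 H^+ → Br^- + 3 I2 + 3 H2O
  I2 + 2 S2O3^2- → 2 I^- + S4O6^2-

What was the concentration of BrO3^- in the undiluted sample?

0.973 mol/L

n(S2O3^2-) = 0.0188 × 0.159 = 2.99 × 10^-3 mol
n(I2) = n(S2O3^2-)/2 = 1.49 × 10^-3 mol
From the 1:3 ratio, n(BrO3^-) in the aliquot = 1/3 × 1.49 × 10^-3 = 4.98 × 10^-4 mol
[BrO3^-]_dilute = 4.98 × 10^-4 / 0.0255 = 0.0195 mol/L
[BrO3^-]_original = 0.0195 × 250.0/5.02 = 0.973 mol/L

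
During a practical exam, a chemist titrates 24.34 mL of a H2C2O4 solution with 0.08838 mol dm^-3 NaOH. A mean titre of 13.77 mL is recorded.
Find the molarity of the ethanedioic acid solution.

0.02500 mol/L

H2C2O4 + 2 NaOH → Na2C2O4 + 2 H2O
n(NaOH) = 0.01377 L × 0.08838 mol/L = 1.217 × 10^-3 mol
From the 1:2 mole ratio, n(H2C2O4) = 1/2 × 1.217 × 10^-3 = 6.085 × 10^-4 mol
[H2C2O4] = 6.085 × 10^-4 mol / 0.02434 L = 0.02500 mol/L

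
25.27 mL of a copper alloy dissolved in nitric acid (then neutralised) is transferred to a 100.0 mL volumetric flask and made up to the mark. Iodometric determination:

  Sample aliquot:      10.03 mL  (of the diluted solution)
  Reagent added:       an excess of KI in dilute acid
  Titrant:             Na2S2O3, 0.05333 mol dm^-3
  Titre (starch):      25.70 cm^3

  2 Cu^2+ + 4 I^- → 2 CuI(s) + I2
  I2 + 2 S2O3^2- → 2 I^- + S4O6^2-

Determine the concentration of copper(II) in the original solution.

n(S2O3^2-) = 0.02570 × 0.05333 = 1.371 × 10^-3 mol
n(I2) = n(S2O3^2-)/2 = 6.853 × 10^-4 mol
From the 2:1 ratio, n(Cu2+) in the aliquot = 2/1 × 6.853 × 10^-4 = 1.371 × 10^-3 mol
[Cu2+]_dilute = 1.371 × 10^-3 / 0.01003 = 0.1366 mol/L
[Cu2+]_original = 0.1366 × 100.0/25.27 = 0.5408 mol/L

0.5408 mol/L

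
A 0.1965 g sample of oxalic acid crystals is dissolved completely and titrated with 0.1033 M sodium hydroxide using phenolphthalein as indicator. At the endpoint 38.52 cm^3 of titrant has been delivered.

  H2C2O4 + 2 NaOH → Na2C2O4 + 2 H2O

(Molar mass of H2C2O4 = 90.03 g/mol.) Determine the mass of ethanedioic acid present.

0.1791 g

n(NaOH) = 0.03852 L × 0.1033 mol/L = 3.979 × 10^-3 mol
From the 1:2 ratio, n(H2C2O4) = 1/2 × 3.979 × 10^-3 = 1.990 × 10^-3 mol
mass of H2C2O4 = 1.990 × 10^-3 × 90.03 g/mol = 0.1791 g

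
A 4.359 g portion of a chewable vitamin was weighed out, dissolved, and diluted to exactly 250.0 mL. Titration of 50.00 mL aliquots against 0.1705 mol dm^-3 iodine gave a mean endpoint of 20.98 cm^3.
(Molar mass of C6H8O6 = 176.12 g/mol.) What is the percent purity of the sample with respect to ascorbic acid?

C6H8O6 + I2 → C6H6O6 + 2 HI
n(I2) per titration = 0.02098 × 0.1705 = 3.577 × 10^-3 mol
n(C6H8O6) in each aliquot = 3.577 × 10^-3 mol (1:1 ratio)
n(C6H8O6) in the whole flask = 3.577 × 10^-3 × 250.0/50.00 = 0.01789 mol
mass of C6H8O6 = 0.01789 × 176.12 = 3.150 g
% C6H8O6 = 3.150 / 4.359 × 100 = 72.26 %

72.26 %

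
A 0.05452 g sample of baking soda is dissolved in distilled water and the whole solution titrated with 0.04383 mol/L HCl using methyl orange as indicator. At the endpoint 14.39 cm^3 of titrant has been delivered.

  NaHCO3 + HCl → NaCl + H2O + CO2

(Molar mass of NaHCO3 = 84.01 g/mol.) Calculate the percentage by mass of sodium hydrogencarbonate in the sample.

n(HCl) = 0.01439 L × 0.04383 mol/L = 6.307 × 10^-4 mol
n(NaHCO3) = 6.307 × 10^-4 mol (1:1 ratio)
mass of NaHCO3 = 6.307 × 10^-4 × 84.01 g/mol = 0.05299 g
% NaHCO3 = 0.05299 / 0.05452 × 100 = 97.19 %

97.19 %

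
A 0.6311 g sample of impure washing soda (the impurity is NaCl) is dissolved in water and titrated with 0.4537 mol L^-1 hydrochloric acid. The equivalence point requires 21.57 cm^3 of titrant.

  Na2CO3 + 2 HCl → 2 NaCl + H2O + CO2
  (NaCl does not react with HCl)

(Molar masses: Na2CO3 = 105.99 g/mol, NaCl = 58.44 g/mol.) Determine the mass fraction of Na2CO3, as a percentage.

82.18 %

n(HCl) = 0.02157 × 0.4537 = 9.786 × 10^-3 mol
Let x = n(Na2CO3), y = n(NaCl).
Titrant: 2x = 9.786 × 10^-3;  mass: 105.99x + 58.44y = 0.6311
Solving, x = 4.893 × 10^-3 mol, y = 1.925 × 10^-3 mol
mass of Na2CO3 = 4.893 × 10^-3 × 105.99 = 0.5186 g
% Na2CO3 = 0.5186 / 0.6311 × 100 = 82.18 %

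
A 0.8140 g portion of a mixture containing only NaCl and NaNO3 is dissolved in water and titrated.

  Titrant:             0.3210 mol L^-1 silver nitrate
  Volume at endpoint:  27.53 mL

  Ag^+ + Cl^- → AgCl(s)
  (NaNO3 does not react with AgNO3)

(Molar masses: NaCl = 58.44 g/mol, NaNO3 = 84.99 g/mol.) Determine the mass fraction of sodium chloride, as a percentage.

63.44 %

n(AgNO3) = 0.02753 × 0.3210 = 8.837 × 10^-3 mol
Let x = n(NaCl), y = n(NaNO3).
Titrant: 1x = 8.837 × 10^-3;  mass: 58.44x + 84.99y = 0.8140
Solving, x = 8.837 × 10^-3 mol, y = 3.501 × 10^-3 mol
mass of NaCl = 8.837 × 10^-3 × 58.44 = 0.5164 g
% NaCl = 0.5164 / 0.8140 × 100 = 63.44 %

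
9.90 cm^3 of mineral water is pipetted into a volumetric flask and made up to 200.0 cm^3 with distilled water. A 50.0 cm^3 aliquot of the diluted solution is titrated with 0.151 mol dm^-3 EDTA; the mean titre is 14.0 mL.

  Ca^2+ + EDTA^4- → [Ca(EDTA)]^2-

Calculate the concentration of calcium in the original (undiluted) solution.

0.854 mol/L

n(EDTA) = 0.0140 × 0.151 = 2.11 × 10^-3 mol
n(Ca2+) in the aliquot = 2.11 × 10^-3 mol (1:1 ratio)
[Ca2+]_dilute = 2.11 × 10^-3 / 0.0500 = 0.0423 mol/L
Dilution factor = 200.0 / 9.90 = 20.20
[Ca2+]_stock = 0.0423 × 20.20 = 0.854 mol/L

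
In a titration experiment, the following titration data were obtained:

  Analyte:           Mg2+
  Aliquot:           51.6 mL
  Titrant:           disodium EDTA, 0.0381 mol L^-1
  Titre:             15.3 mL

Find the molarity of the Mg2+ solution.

0.0113 mol/L

Mg^2+ + EDTA^4- → [Mg(EDTA)]^2-
n(EDTA) = 0.0153 L × 0.0381 mol/L = 5.83 × 10^-4 mol
n(Mg2+) = 5.83 × 10^-4 mol (1:1 mole ratio)
[Mg2+] = 5.83 × 10^-4 mol / 0.0516 L = 0.0113 mol/L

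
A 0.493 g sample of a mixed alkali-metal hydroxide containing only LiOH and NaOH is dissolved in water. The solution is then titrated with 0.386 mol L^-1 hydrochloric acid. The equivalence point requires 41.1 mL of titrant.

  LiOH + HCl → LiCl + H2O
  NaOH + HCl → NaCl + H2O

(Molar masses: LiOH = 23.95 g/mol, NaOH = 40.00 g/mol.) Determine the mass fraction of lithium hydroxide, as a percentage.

n(HCl) = 0.0411 × 0.386 = 0.0159 mol
Let x = n(LiOH), y = n(NaOH).
Titrant: 1x + 1y = 0.0159;  mass: 23.95x + 40.00y = 0.493
Solving, x = 8.82 × 10^-3 mol, y = 7.04 × 10^-3 mol
mass of LiOH = 8.82 × 10^-3 × 23.95 = 0.211 g
% LiOH = 0.211 / 0.493 × 100 = 42.9 %

42.9 %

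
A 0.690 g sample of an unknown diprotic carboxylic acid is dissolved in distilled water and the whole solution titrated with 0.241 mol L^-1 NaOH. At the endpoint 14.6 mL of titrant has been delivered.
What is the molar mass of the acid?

392 g/mol

n(NaOH) = 0.0146 L × 0.241 mol/L = 3.52 × 10^-3 mol
From the 1:2 ratio, n(H2A) = 1/2 × 3.52 × 10^-3 = 1.76 × 10^-3 mol
M = m / n = 0.690 g / 1.76 × 10^-3 mol = 392 g/mol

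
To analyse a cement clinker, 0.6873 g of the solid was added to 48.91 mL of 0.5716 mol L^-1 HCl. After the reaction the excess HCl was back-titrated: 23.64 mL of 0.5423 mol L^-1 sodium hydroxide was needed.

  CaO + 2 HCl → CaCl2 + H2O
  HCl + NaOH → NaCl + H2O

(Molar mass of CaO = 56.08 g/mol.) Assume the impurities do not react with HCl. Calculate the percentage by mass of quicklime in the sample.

61.75 %

n(HCl) added = 0.04891 × 0.5716 = 0.02796 mol
n(NaOH) used in back-titration = 0.02364 × 0.5423 = 0.01282 mol
n(HCl) left over = 0.01282 mol (1:1 ratio)
n(HCl) consumed by analyte = 0.02796 − 0.01282 = 0.01514 mol
From the 1:2 ratio, n(CaO) = 1/2 × 0.01514 = 7.568 × 10^-3 mol
mass of CaO = 7.568 × 10^-3 × 56.08 = 0.4244 g
% CaO = 0.4244 / 0.6873 × 100 = 61.75 %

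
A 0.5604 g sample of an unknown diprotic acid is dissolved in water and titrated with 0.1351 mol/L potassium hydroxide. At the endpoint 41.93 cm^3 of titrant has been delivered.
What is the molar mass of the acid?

197.9 g/mol

n(KOH) = 0.04193 L × 0.1351 mol/L = 5.665 × 10^-3 mol
From the 1:2 ratio, n(H2A) = 1/2 × 5.665 × 10^-3 = 2.832 × 10^-3 mol
M = m / n = 0.5604 g / 2.832 × 10^-3 mol = 197.9 g/mol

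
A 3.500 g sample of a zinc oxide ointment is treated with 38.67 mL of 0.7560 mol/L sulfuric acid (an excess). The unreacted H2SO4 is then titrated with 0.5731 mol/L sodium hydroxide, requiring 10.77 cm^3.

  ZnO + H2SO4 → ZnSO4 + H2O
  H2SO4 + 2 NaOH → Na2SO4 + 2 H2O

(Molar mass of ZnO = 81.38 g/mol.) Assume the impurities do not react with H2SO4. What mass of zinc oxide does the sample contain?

n(H2SO4) added = 0.03867 × 0.7560 = 0.02923 mol
n(NaOH) used in back-titration = 0.01077 × 0.5731 = 6.172 × 10^-3 mol
From the 1:2 ratio, n(H2SO4) left over = 1/2 × 6.172 × 10^-3 = 3.086 × 10^-3 mol
n(H2SO4) consumed by analyte = 0.02923 − 3.086 × 10^-3 = 0.02615 mol
n(ZnO) = 0.02615 mol (1:1 ratio)
mass of ZnO = 0.02615 × 81.38 = 2.128 g

2.128 g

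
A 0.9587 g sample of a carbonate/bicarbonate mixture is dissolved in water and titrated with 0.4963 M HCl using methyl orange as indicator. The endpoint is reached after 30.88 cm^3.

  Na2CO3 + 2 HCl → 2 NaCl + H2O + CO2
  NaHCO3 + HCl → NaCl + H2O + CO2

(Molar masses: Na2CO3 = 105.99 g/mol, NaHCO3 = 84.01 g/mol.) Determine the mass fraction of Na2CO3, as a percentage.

58.60 %

n(HCl) = 0.03088 × 0.4963 = 0.01533 mol
Let x = n(Na2CO3), y = n(NaHCO3).
Titrant: 2x + 1y = 0.01533;  mass: 105.99x + 84.01y = 0.9587
Solving, x = 5.301 × 10^-3 mol, y = 4.724 × 10^-3 mol
mass of Na2CO3 = 5.301 × 10^-3 × 105.99 = 0.5618 g
% Na2CO3 = 0.5618 / 0.9587 × 100 = 58.60 %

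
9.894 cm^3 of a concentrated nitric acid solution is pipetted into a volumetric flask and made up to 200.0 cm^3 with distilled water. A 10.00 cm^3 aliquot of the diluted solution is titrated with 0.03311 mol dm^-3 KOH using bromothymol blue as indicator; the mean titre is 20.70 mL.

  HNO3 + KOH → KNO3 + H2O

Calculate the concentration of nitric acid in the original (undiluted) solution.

1.385 mol/L

n(KOH) = 0.02070 × 0.03311 = 6.854 × 10^-4 mol
n(HNO3) in the aliquot = 6.854 × 10^-4 mol (1:1 ratio)
[HNO3]_dilute = 6.854 × 10^-4 / 0.01000 = 0.06854 mol/L
Dilution factor = 200.0 / 9.894 = 20.21
[HNO3]_stock = 0.06854 × 20.21 = 1.385 mol/L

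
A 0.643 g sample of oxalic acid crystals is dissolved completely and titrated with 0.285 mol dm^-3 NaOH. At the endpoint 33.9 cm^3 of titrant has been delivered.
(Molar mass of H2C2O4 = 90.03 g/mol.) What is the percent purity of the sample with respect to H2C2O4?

67.6 %

H2C2O4 + 2 NaOH → Na2C2O4 + 2 H2O
n(NaOH) = 0.0339 L × 0.285 mol/L = 9.66 × 10^-3 mol
From the 1:2 ratio, n(H2C2O4) = 1/2 × 9.66 × 10^-3 = 4.83 × 10^-3 mol
mass of H2C2O4 = 4.83 × 10^-3 × 90.03 g/mol = 0.435 g
% H2C2O4 = 0.435 / 0.643 × 100 = 67.6 %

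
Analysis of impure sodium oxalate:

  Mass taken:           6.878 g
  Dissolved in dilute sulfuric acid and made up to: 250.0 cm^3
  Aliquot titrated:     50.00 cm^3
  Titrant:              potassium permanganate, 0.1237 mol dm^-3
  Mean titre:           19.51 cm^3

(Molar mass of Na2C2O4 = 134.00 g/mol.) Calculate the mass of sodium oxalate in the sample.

4.042 g

2 MnO4^- + 5 C2O4^2- + 16 H^+ → 2 Mn^2+ + 10 CO2 + 8 H2O
n(KMnO4) per titration = 0.01951 × 0.1237 = 2.413 × 10^-3 mol
From the 5:2 ratio, n(Na2C2O4) in each aliquot = 5/2 × 2.413 × 10^-3 = 6.033 × 10^-3 mol
n(Na2C2O4) in the whole flask = 6.033 × 10^-3 × 250.0/50.00 = 0.03017 mol
mass of Na2C2O4 = 0.03017 × 134.00 = 4.042 g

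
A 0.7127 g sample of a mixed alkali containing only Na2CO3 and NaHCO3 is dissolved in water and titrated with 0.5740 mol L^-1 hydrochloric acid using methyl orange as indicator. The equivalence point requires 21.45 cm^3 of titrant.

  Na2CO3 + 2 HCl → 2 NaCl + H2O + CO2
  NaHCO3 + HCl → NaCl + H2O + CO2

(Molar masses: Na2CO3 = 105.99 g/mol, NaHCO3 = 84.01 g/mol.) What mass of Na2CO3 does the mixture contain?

0.5496 g

n(HCl) = 0.02145 × 0.5740 = 0.01231 mol
Let x = n(Na2CO3), y = n(NaHCO3).
Titrant: 2x + 1y = 0.01231;  mass: 105.99x + 84.01y = 0.7127
Solving, x = 5.185 × 10^-3 mol, y = 1.941 × 10^-3 mol
mass of Na2CO3 = 5.185 × 10^-3 × 105.99 = 0.5496 g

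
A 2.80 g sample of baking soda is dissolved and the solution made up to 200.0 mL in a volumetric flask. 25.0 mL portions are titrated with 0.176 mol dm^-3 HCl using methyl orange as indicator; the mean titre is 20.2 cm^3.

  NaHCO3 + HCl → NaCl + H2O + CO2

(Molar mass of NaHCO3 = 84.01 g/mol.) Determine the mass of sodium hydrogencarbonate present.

n(HCl) per titration = 0.0202 × 0.176 = 3.56 × 10^-3 mol
n(NaHCO3) in each aliquot = 3.56 × 10^-3 mol (1:1 ratio)
n(NaHCO3) in the whole flask = 3.56 × 10^-3 × 200.0/25.0 = 0.0284 mol
mass of NaHCO3 = 0.0284 × 84.01 = 2.39 g

2.39 g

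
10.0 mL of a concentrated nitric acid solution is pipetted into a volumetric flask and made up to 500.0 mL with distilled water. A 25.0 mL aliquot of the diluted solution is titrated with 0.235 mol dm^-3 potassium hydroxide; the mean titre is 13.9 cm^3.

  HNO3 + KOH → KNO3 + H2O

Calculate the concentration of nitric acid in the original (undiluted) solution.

6.53 mol/L

n(KOH) = 0.0139 × 0.235 = 3.27 × 10^-3 mol
n(HNO3) in the aliquot = 3.27 × 10^-3 mol (1:1 ratio)
[HNO3]_dilute = 3.27 × 10^-3 / 0.0250 = 0.131 mol/L
Dilution factor = 500.0 / 10.0 = 50.00
[HNO3]_stock = 0.131 × 50.00 = 6.53 mol/L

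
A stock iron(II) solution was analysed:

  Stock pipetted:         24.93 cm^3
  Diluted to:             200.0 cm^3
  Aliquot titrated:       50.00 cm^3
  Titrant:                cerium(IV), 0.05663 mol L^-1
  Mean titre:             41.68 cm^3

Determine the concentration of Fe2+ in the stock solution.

Ce^4+ + Fe^2+ → Ce^3+ + Fe^3+
n(Ce4+) = 0.04168 × 0.05663 = 2.360 × 10^-3 mol
n(Fe2+) in the aliquot = 2.360 × 10^-3 mol (1:1 ratio)
[Fe2+]_dilute = 2.360 × 10^-3 / 0.05000 = 0.04721 mol/L
Dilution factor = 200.0 / 24.93 = 8.022
[Fe2+]_stock = 0.04721 × 8.022 = 0.3787 mol/L

0.3787 mol/L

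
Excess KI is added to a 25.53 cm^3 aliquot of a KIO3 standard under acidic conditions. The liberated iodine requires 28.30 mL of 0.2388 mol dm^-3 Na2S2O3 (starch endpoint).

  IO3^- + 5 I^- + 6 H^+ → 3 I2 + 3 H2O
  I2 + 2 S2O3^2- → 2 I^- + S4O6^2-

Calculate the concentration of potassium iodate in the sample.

n(S2O3^2-) = 0.02830 × 0.2388 = 6.758 × 10^-3 mol
n(I2) = n(S2O3^2-)/2 = 3.379 × 10^-3 mol
From the 1:3 ratio, n(IO3^-) in the aliquot = 1/3 × 3.379 × 10^-3 = 1.126 × 10^-3 mol
[IO3^-] = 1.126 × 10^-3 / 0.02553 = 0.04412 mol/L

0.04412 mol/L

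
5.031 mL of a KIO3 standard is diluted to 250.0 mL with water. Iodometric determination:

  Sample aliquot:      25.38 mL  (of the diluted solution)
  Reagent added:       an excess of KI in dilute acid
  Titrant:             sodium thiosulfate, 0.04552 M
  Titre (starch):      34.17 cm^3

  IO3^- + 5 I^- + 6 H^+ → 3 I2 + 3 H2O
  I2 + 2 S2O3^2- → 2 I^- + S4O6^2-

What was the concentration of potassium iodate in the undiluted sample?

0.5076 M

n(S2O3^2-) = 0.03417 × 0.04552 = 1.555 × 10^-3 mol
n(I2) = n(S2O3^2-)/2 = 7.777 × 10^-4 mol
From the 1:3 ratio, n(IO3^-) in the aliquot = 1/3 × 7.777 × 10^-4 = 2.592 × 10^-4 mol
[IO3^-]_dilute = 2.592 × 10^-4 / 0.02538 = 0.01021 mol/L
[IO3^-]_original = 0.01021 × 250.0/5.031 = 0.5076 mol/L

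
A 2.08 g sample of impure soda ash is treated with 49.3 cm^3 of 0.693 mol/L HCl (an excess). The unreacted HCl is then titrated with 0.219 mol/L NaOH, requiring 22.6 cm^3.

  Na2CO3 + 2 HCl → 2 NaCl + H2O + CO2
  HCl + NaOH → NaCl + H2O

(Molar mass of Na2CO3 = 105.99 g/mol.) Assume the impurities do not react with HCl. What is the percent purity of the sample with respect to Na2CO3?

n(HCl) added = 0.0493 × 0.693 = 0.0342 mol
n(NaOH) used in back-titration = 0.0226 × 0.219 = 4.95 × 10^-3 mol
n(HCl) left over = 4.95 × 10^-3 mol (1:1 ratio)
n(HCl) consumed by analyte = 0.0342 − 4.95 × 10^-3 = 0.0292 mol
From the 1:2 ratio, n(Na2CO3) = 1/2 × 0.0292 = 0.0146 mol
mass of Na2CO3 = 0.0146 × 105.99 = 1.55 g
% Na2CO3 = 1.55 / 2.08 × 100 = 74.4 %

74.4 %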